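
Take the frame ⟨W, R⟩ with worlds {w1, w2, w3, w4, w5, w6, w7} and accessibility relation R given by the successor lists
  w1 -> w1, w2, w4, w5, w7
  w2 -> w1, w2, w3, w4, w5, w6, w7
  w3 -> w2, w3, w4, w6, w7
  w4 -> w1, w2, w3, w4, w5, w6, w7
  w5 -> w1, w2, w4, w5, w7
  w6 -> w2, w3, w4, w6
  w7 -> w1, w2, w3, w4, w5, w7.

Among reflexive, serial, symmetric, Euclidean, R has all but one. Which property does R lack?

Euclidean

Reflexive: yes — every world is R-related to itself.
Serial: yes — every world has a successor (e.g. w1 R w1).
Symmetric: yes — every pair in R has its reverse in R.
Euclidean: no — w2 R w1 and w2 R w3, but not w1 R w3.
Only Euclidean fails.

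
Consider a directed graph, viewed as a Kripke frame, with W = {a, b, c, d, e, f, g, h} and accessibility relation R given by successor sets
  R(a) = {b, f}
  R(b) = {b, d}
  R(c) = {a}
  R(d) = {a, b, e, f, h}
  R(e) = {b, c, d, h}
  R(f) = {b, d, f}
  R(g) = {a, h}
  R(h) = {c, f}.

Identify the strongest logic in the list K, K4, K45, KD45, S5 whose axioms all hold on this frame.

K

Transitive (axiom 4): no — a R b and b R d, but not a R d.
Euclidean (axiom 5): no — a R b and a R f, but not b R f.
Serial (axiom D): yes — every world has a successor (e.g. a R b).
Reflexive (axiom T): no — a is not related to itself.
So F validates K; K4 would additionally require R to be transitive. The strongest is K.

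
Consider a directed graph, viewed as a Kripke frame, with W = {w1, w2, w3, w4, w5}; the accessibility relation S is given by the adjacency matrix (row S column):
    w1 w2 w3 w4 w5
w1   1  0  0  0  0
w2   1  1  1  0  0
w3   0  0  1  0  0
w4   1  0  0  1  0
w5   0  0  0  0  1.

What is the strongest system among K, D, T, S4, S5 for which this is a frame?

S4

Serial (axiom D): yes — every world has a successor (e.g. w1 S w1).
Reflexive (axiom T): yes — every world is S-related to itself.
Transitive (axiom 4): yes — every two-step S-path is closed by a direct edge.
Euclidean (axiom 5): no — w2 S w1 and w2 S w3, but not w1 S w3.
So F validates K, D, T, S4; S5 would additionally require S to be Euclidean. The strongest is S4.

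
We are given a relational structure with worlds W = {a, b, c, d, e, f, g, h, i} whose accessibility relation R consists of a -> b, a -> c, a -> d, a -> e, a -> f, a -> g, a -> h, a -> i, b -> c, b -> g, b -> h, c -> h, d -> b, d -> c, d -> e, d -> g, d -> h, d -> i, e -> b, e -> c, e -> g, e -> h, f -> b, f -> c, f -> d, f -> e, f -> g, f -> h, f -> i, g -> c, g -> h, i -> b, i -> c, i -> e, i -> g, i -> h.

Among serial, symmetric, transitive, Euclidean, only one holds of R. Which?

transitive

Serial: no — h has no R-successor.
Symmetric: no — a R b but not b R a.
Transitive: yes — every two-step R-path is closed by a direct edge.
Euclidean: no — a R b and a R d, but not b R d.
Only transitive holds.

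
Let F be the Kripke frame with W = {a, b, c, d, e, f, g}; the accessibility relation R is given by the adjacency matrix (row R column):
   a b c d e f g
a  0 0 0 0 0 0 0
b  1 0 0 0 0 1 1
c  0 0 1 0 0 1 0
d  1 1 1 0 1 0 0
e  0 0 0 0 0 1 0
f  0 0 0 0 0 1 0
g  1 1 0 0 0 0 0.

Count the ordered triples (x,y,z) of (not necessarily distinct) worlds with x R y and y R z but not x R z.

Enumerating: (b,g,b), (d,b,f), (d,b,g), (d,c,f), (d,e,f), (g,b,f), (g,b,g).

7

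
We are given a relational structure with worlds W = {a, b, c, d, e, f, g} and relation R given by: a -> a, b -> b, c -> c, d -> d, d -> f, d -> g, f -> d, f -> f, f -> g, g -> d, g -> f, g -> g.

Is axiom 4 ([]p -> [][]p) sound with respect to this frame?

Yes

Axiom 4 corresponds to the accessibility relation being transitive.
Transitive: yes — every two-step R-path is closed by a direct edge.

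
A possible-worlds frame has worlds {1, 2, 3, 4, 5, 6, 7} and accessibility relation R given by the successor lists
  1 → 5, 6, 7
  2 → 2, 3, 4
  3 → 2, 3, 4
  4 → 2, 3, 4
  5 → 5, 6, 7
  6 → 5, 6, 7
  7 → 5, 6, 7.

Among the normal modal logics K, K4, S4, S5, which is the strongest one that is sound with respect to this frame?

K4

Transitive (axiom 4): yes — every two-step R-path is closed by a direct edge.
Reflexive (axiom T): no — 1 is not related to itself.
Euclidean (axiom 5): yes — any two successors of a common world are R-related.
So F validates K, K4; S4 would additionally require R to be reflexive. The strongest is K4.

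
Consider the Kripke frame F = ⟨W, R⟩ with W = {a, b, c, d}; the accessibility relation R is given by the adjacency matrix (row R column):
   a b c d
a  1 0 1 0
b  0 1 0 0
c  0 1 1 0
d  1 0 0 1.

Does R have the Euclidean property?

No

Euclidean: no — a R c and a R a, but not c R a.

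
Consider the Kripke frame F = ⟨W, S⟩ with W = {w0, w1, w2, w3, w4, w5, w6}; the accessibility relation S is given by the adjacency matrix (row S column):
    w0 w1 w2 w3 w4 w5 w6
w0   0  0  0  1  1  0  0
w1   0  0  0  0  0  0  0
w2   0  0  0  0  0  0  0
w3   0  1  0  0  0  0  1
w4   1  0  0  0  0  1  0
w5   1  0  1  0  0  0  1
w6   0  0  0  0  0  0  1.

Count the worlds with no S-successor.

2

Enumerating: w1, w2.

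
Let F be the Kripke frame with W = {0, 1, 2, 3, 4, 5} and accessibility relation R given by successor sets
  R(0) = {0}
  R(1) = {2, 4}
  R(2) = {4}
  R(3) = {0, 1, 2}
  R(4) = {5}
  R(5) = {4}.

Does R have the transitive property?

Transitive: no — 1 R 4 and 4 R 5, but not 1 R 5.

No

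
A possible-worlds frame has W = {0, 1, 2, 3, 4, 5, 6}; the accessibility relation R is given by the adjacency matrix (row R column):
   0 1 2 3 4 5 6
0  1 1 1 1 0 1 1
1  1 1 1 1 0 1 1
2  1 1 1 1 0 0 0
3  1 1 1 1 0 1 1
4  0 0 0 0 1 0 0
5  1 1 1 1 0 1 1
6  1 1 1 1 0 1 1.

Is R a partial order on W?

No

Reflexive: yes — every world is R-related to itself.
Transitive: no — 2 R 0 and 0 R 5, but not 2 R 5.
Antisymmetric: no — 0 R 1 and 1 R 0 with 0 ≠ 1.
So R is not a partial order.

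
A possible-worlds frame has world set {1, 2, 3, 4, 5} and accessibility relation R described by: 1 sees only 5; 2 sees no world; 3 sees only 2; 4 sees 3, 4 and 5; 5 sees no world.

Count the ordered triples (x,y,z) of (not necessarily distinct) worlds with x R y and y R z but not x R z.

1

Enumerating: (4,3,2).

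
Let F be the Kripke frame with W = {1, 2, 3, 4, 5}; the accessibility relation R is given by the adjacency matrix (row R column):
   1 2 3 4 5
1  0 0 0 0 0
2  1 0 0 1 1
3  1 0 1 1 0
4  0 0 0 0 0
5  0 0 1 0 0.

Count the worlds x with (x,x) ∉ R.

4

Enumerating: 1, 2, 4, 5.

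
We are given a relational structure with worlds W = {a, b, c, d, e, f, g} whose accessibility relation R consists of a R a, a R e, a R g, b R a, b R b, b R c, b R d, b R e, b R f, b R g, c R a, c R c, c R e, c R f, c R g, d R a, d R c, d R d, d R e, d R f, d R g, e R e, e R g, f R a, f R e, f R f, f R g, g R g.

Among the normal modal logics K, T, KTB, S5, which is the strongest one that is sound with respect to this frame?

T

Reflexive (axiom T): yes — every world is R-related to itself.
Symmetric (axiom B): no — a R e but not e R a.
Euclidean (axiom 5): no — a R g and a R e, but not g R e.
So F validates K, T; KTB would additionally require R to be symmetric. The strongest is T.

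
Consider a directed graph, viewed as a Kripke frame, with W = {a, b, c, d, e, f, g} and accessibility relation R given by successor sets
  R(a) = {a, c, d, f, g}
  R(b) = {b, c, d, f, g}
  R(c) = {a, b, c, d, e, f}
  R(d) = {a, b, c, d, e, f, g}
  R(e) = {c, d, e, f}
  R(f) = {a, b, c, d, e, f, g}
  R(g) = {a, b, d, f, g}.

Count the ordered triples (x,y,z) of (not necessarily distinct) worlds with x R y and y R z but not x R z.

32

Enumerating: (a,c,b), (a,c,e), (a,d,b), (a,d,e), (a,f,b), (a,f,e), (a,g,b), (b,c,a), (b,c,e), (b,d,a), (b,d,e), (b,f,a), … and 20 more.
Total: 32.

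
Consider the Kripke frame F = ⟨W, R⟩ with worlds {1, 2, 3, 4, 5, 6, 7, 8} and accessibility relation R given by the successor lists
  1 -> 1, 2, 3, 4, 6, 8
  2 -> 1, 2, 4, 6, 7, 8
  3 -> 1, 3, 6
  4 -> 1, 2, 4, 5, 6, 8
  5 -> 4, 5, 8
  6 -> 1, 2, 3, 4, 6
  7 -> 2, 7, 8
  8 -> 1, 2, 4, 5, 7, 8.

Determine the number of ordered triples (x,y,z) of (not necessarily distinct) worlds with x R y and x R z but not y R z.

Enumerating: (1,2,3), (1,3,2), (1,3,4), (1,3,8), (1,4,3), (1,6,8), (1,8,3), (1,8,6), (2,1,7), (2,4,7), (2,6,7), (2,6,8), … and 26 more.
Total: 38.

38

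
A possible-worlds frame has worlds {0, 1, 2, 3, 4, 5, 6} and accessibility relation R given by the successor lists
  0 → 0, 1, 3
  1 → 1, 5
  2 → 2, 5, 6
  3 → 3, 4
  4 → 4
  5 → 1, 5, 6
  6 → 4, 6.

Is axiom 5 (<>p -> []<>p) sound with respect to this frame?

By correspondence theory, 5 is valid on a frame iff R is Euclidean.
Euclidean: no — 0 R 1 and 0 R 3, but not 1 R 3.

No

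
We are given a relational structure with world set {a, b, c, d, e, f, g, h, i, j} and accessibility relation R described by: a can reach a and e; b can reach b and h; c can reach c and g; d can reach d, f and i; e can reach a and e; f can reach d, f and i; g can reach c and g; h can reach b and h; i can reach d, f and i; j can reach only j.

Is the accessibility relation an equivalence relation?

Reflexive: yes — every world is R-related to itself.
Symmetric: yes — every pair in R has its reverse in R.
Transitive: yes — every two-step R-path is closed by a direct edge.
So R is an equivalence relation.

Yes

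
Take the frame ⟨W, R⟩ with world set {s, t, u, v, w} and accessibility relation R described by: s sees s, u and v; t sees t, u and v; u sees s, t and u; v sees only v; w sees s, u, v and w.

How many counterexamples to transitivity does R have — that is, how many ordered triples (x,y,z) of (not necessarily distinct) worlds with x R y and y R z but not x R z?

Enumerating: (s,u,t), (t,u,s), (u,s,v), (u,t,v), (w,u,t).

5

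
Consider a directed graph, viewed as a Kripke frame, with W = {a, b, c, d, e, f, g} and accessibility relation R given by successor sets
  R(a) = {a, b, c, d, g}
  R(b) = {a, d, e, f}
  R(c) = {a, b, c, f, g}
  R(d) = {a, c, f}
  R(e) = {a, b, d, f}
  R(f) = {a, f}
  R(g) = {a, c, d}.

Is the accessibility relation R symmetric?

Symmetric: no — b R d but not d R b.

No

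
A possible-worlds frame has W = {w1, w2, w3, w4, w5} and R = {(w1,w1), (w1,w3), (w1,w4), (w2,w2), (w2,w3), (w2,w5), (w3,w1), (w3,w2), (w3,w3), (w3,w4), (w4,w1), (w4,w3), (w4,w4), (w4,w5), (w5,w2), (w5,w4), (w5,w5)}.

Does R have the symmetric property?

Yes

Symmetric: yes — every pair in R has its reverse in R.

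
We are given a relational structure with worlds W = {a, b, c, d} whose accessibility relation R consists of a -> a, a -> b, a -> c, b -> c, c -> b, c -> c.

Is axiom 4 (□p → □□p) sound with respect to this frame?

Axiom 4 corresponds to the accessibility relation being transitive.
Transitive: no — b R c and c R b, but not b R b.

No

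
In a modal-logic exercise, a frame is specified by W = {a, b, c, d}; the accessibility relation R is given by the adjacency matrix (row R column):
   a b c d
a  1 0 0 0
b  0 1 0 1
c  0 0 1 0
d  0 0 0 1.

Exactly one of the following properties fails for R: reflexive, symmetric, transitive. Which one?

symmetric

Reflexive: yes — every world is R-related to itself.
Symmetric: no — b R d but not d R b.
Transitive: yes — every two-step R-path is closed by a direct edge.
Only symmetric fails.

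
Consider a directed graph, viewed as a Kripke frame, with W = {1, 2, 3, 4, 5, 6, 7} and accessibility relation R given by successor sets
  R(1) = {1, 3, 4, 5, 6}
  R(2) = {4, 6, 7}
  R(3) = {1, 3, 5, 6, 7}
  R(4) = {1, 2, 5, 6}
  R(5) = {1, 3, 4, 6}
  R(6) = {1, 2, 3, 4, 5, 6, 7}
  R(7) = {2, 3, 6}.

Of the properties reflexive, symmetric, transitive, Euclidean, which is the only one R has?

Reflexive: no — 2 is not related to itself.
Symmetric: yes — every pair in R has its reverse in R.
Transitive: no — 1 R 3 and 3 R 7, but not 1 R 7.
Euclidean: no — 1 R 3 and 1 R 4, but not 3 R 4.
Only symmetric holds.

symmetric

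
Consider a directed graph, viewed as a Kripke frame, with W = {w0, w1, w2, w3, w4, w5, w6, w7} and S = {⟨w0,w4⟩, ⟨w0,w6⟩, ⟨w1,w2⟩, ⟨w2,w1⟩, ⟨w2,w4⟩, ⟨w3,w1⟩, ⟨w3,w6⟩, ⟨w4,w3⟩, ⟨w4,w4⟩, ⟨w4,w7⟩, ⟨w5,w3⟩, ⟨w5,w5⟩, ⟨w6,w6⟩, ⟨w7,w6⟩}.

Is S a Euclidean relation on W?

Euclidean: no — w0 S w4 and w0 S w6, but not w4 S w6.

No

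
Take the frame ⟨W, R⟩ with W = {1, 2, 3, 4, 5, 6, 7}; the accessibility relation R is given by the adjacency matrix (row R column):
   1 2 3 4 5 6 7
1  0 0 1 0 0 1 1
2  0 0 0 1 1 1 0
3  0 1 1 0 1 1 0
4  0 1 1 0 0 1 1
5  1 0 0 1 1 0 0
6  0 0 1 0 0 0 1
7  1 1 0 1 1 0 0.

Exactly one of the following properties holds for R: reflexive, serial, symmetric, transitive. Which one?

serial

Reflexive: no — 1 is not related to itself.
Serial: yes — every world has a successor (e.g. 1 R 3).
Symmetric: no — 1 R 3 but not 3 R 1.
Transitive: no — 1 R 3 and 3 R 2, but not 1 R 2.
Only serial holds.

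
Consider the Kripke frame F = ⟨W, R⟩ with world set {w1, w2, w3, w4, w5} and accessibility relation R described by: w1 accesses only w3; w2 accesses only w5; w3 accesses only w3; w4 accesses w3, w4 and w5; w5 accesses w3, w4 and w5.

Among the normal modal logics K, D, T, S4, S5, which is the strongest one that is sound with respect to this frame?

Serial (axiom D): yes — every world has a successor (e.g. w1 R w3).
Reflexive (axiom T): no — w1 is not related to itself.
Transitive (axiom 4): no — w2 R w5 and w5 R w3, but not w2 R w3.
Euclidean (axiom 5): no — w4 R w3 and w4 R w5, but not w3 R w5.
So F validates K, D; T would additionally require R to be reflexive. The strongest is D.

D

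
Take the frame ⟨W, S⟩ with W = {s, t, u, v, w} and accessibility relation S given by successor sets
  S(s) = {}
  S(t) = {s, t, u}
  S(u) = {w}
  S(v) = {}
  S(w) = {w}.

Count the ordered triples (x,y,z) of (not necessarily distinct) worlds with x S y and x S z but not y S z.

6

Enumerating: (t,s,s), (t,s,t), (t,s,u), (t,u,s), (t,u,t), (t,u,u).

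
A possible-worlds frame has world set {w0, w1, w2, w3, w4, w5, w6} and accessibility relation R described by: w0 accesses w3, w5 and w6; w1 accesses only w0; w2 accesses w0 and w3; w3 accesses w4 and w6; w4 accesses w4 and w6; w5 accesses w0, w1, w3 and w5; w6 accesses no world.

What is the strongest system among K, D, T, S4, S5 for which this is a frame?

K

Serial (axiom D): no — w6 has no R-successor.
Reflexive (axiom T): no — w0 is not related to itself.
Transitive (axiom 4): no — w0 R w3 and w3 R w4, but not w0 R w4.
Euclidean (axiom 5): no — w0 R w3 and w0 R w5, but not w3 R w5.
So F validates K; D would additionally require R to be serial. The strongest is K.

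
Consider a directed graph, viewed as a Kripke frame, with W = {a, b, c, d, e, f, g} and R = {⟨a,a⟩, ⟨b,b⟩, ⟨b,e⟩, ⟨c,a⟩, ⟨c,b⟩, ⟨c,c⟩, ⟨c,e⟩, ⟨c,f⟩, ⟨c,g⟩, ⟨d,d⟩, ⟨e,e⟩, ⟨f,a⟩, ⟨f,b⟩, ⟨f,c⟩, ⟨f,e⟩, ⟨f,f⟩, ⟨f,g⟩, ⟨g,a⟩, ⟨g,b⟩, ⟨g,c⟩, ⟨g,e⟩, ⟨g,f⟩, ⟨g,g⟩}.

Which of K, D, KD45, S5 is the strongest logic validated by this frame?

Serial (axiom D): yes — every world has a successor (e.g. a R a).
Euclidean (axiom 5): no — c R a and c R b, but not a R b.
Transitive (axiom 4): yes — every two-step R-path is closed by a direct edge.
Reflexive (axiom T): yes — every world is R-related to itself.
So F validates K, D; KD45 would additionally require R to be Euclidean. The strongest is D.

D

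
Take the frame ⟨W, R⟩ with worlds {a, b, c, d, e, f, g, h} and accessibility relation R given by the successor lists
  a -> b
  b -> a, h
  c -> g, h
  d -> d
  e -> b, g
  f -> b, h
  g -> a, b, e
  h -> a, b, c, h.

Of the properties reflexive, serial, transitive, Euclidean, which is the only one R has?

Reflexive: no — a is not related to itself.
Serial: yes — every world has a successor (e.g. a R b).
Transitive: no — a R b and b R h, but not a R h.
Euclidean: no — b R a and b R h, but not a R h.
Only serial holds.

serial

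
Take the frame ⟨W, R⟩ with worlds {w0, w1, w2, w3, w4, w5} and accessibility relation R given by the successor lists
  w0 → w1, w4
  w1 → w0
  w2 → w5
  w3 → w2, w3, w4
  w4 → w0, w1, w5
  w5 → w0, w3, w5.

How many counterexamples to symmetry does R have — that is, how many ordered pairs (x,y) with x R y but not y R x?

Enumerating: (w2,w5), (w3,w2), (w3,w4), (w4,w1), (w4,w5), (w5,w0), (w5,w3).

7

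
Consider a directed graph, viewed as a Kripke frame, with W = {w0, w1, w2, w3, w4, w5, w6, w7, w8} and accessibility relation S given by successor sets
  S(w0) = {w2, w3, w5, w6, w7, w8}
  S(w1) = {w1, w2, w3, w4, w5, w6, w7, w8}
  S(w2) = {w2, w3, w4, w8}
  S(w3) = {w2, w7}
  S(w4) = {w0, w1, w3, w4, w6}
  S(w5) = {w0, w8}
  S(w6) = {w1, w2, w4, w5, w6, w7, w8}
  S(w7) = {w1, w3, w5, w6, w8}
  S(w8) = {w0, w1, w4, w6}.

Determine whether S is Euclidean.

Euclidean: no — w0 S w2 and w0 S w5, but not w2 S w5.

No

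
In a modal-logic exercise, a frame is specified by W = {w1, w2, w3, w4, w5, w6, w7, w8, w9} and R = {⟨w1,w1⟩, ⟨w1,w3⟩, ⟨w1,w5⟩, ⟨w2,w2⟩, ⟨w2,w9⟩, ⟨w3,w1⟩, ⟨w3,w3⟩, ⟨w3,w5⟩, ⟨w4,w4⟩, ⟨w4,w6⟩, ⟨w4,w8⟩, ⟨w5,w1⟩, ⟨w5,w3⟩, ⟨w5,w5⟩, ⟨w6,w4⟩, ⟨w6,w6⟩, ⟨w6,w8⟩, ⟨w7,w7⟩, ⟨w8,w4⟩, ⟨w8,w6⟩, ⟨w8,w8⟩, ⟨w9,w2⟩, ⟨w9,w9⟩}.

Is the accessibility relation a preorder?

Reflexive: yes — every world is R-related to itself.
Transitive: yes — every two-step R-path is closed by a direct edge.
So R is a preorder.

Yes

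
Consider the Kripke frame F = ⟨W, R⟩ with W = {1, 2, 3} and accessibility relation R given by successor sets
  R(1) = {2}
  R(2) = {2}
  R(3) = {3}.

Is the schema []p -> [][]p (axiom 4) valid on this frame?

Yes

The schema 4 characterises exactly the transitive frames.
Transitive: yes — every two-step R-path is closed by a direct edge.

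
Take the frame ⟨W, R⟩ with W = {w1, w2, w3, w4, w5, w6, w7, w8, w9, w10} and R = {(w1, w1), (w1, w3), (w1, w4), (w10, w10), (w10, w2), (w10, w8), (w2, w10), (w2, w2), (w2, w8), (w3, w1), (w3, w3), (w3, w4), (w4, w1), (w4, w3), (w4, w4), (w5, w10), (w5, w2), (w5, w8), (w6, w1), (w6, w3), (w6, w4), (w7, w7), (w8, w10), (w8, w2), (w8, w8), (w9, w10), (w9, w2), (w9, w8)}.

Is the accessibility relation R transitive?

Yes

Transitive: yes — every two-step R-path is closed by a direct edge.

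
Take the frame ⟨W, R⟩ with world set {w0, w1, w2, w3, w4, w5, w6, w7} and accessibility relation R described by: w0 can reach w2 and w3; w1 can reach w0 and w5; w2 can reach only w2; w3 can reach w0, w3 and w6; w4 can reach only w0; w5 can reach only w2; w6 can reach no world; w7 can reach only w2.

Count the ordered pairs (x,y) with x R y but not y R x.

7

Enumerating: (w0,w2), (w1,w0), (w1,w5), (w3,w6), (w4,w0), (w5,w2), (w7,w2).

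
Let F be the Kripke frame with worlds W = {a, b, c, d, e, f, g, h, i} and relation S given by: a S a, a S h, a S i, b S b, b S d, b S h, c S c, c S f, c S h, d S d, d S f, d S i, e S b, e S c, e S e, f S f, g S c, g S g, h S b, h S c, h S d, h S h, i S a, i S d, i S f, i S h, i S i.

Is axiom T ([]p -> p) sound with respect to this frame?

Yes

The schema T characterises exactly the reflexive frames.
Reflexive: yes — every world is S-related to itself.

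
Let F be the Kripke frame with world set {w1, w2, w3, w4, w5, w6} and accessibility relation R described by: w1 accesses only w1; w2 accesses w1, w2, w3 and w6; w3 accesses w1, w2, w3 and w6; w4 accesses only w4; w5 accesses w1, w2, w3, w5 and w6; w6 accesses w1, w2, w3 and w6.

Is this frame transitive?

Transitive: yes — every two-step R-path is closed by a direct edge.

Yes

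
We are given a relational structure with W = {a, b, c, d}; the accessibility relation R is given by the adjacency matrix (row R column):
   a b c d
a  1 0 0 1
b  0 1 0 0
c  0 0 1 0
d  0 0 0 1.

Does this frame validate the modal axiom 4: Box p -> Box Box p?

The schema 4 characterises exactly the transitive frames.
Transitive: yes — every two-step R-path is closed by a direct edge.

Yes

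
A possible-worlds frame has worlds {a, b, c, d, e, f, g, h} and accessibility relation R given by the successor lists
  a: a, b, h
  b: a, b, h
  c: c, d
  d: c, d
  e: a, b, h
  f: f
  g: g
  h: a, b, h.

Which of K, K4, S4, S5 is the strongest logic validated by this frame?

Transitive (axiom 4): yes — every two-step R-path is closed by a direct edge.
Reflexive (axiom T): no — e is not related to itself.
Euclidean (axiom 5): yes — any two successors of a common world are R-related.
So F validates K, K4; S4 would additionally require R to be reflexive. The strongest is K4.

K4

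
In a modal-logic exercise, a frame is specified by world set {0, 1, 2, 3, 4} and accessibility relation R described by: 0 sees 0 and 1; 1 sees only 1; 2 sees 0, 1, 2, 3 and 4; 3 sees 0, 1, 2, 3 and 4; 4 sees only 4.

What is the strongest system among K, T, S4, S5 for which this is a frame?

Reflexive (axiom T): yes — every world is R-related to itself.
Transitive (axiom 4): yes — every two-step R-path is closed by a direct edge.
Euclidean (axiom 5): no — 2 R 0 and 2 R 3, but not 0 R 3.
So F validates K, T, S4; S5 would additionally require R to be Euclidean. The strongest is S4.

S4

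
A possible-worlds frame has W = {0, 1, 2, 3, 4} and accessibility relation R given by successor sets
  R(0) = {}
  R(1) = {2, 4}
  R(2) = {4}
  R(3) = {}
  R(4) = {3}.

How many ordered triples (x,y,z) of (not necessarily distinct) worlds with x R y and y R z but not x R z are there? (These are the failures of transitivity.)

2

Enumerating: (1,4,3), (2,4,3).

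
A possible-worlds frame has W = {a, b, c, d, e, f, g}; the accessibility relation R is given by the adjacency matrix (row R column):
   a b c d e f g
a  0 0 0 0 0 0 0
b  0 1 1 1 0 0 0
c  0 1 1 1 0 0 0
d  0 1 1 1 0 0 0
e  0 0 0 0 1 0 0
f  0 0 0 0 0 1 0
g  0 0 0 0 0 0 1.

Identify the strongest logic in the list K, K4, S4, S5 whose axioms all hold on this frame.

Transitive (axiom 4): yes — every two-step R-path is closed by a direct edge.
Reflexive (axiom T): no — a is not related to itself.
Euclidean (axiom 5): yes — any two successors of a common world are R-related.
So F validates K, K4; S4 would additionally require R to be reflexive. The strongest is K4.

K4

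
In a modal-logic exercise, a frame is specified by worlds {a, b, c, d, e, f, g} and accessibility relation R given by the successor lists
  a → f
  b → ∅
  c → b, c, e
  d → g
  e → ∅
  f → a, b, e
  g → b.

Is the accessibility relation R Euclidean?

No

Euclidean: no — c R b and c R e, but not b R e.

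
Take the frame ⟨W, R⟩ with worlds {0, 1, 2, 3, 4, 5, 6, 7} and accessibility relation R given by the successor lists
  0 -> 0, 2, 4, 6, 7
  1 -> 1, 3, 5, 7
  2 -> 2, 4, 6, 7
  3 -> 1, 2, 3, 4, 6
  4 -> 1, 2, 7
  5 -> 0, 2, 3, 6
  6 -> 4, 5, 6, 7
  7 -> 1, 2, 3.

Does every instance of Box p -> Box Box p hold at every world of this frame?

No

The schema 4 characterises exactly the transitive frames.
Transitive: no — 0 R 4 and 4 R 1, but not 0 R 1.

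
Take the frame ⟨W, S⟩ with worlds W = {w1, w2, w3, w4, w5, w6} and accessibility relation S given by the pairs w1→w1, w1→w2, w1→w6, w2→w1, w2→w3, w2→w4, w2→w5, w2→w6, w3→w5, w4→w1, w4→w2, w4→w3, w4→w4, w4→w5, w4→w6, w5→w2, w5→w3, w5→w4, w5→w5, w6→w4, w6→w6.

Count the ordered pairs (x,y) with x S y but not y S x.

5

Enumerating: (w1,w6), (w2,w3), (w2,w6), (w4,w1), (w4,w3).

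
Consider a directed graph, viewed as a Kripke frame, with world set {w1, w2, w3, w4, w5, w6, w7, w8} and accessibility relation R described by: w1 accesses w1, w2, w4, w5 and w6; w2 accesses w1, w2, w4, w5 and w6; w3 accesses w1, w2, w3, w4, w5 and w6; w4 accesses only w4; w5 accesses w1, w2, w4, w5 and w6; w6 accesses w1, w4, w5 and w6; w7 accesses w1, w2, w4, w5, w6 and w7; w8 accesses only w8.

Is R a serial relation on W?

Serial: yes — every world has a successor (e.g. w1 R w1).

Yes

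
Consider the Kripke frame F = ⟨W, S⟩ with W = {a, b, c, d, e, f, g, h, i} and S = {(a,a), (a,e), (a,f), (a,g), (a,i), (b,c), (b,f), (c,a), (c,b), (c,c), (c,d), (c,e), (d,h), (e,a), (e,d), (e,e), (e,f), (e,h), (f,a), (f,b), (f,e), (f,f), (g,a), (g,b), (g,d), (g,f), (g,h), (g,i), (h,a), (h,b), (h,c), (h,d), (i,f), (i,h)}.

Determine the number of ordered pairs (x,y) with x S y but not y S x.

Enumerating: (a,i), (c,a), (c,d), (c,e), (e,d), (e,h), (g,b), (g,d), (g,f), (g,h), (g,i), (h,a), (h,b), (h,c), (i,f), (i,h).

16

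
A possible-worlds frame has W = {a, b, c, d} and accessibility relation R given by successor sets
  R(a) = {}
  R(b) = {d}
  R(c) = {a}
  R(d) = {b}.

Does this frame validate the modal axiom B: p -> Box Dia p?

No

By correspondence theory, B is valid on a frame iff R is symmetric.
Symmetric: no — c R a but not a R c.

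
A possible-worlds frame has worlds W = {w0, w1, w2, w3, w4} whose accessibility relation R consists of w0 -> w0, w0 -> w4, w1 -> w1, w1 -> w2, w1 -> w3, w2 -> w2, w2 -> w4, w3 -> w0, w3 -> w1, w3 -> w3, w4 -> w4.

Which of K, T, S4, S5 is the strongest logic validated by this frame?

T

Reflexive (axiom T): yes — every world is R-related to itself.
Transitive (axiom 4): no — w1 R w2 and w2 R w4, but not w1 R w4.
Euclidean (axiom 5): no — w1 R w2 and w1 R w3, but not w2 R w3.
So F validates K, T; S4 would additionally require R to be transitive. The strongest is T.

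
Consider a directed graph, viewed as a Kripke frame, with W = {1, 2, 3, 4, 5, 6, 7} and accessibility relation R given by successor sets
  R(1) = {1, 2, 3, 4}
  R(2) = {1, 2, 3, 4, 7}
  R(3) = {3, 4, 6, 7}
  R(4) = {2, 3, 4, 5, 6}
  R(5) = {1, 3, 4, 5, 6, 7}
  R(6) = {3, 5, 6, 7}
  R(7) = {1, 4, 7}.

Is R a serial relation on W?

Yes

Serial: yes — every world has a successor (e.g. 1 R 1).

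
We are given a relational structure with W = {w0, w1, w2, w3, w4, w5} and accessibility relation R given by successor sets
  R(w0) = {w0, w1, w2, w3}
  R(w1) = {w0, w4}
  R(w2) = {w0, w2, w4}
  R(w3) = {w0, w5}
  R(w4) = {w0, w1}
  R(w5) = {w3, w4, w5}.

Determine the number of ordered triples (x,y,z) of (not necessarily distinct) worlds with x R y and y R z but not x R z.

Enumerating: (w0,w1,w4), (w0,w2,w4), (w0,w3,w5), (w1,w0,w1), (w1,w0,w2), (w1,w0,w3), (w1,w4,w1), (w2,w0,w1), (w2,w0,w3), (w2,w4,w1), (w3,w0,w1), (w3,w0,w2), … and 9 more.
Total: 21.

21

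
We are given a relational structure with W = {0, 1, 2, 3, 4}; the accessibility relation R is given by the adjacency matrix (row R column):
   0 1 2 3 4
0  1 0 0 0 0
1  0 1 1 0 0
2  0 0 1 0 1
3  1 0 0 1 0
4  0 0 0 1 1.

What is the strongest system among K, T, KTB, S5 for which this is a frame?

Reflexive (axiom T): yes — every world is R-related to itself.
Symmetric (axiom B): no — 1 R 2 but not 2 R 1.
Euclidean (axiom 5): no — 1 R 2 and 1 R 1, but not 2 R 1.
So F validates K, T; KTB would additionally require R to be symmetric. The strongest is T.

T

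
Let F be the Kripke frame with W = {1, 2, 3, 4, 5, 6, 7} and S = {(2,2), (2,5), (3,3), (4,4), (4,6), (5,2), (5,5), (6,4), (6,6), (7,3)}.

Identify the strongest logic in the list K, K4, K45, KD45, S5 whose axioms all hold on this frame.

K45

Transitive (axiom 4): yes — every two-step S-path is closed by a direct edge.
Euclidean (axiom 5): yes — any two successors of a common world are S-related.
Serial (axiom D): no — 1 has no S-successor.
Reflexive (axiom T): no — 1 is not related to itself.
So F validates K, K4, K45; KD45 would additionally require S to be serial. The strongest is K45.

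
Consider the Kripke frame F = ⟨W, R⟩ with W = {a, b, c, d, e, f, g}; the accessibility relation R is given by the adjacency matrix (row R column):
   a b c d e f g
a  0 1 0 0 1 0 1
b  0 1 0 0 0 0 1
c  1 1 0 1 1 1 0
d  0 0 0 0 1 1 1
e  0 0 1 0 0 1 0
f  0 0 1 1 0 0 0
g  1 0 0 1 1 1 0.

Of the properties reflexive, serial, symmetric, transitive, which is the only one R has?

Reflexive: no — a is not related to itself.
Serial: yes — every world has a successor (e.g. a R b).
Symmetric: no — a R b but not b R a.
Transitive: no — a R e and e R c, but not a R c.
Only serial holds.

serial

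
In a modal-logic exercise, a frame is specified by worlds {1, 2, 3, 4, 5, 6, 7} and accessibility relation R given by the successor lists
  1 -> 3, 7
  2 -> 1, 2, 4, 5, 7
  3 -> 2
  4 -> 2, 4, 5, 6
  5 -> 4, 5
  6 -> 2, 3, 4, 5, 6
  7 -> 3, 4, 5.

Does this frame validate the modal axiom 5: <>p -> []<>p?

No

The schema 5 characterises exactly the Euclidean frames.
Euclidean: no — 1 R 3 and 1 R 7, but not 3 R 7.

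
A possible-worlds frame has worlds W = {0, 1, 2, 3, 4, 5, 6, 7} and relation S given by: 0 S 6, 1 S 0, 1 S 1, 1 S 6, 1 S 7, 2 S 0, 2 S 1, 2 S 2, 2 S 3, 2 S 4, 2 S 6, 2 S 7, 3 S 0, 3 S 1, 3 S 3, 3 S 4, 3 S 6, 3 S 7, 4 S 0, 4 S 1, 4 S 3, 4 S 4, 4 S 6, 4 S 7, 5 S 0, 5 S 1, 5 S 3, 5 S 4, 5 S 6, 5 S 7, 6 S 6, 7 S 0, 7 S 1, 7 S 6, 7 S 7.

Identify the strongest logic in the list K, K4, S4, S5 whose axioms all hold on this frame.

Transitive (axiom 4): yes — every two-step S-path is closed by a direct edge.
Reflexive (axiom T): no — 0 is not related to itself.
Euclidean (axiom 5): no — 1 S 0 and 1 S 7, but not 0 S 7.
So F validates K, K4; S4 would additionally require S to be reflexive. The strongest is K4.

K4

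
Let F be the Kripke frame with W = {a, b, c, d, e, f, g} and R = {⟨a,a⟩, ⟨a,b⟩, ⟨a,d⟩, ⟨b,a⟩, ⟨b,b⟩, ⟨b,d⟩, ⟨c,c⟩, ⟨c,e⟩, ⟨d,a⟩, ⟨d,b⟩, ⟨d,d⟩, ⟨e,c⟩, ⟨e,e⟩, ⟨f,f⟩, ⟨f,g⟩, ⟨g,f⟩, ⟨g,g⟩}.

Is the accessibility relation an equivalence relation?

Reflexive: yes — every world is R-related to itself.
Symmetric: yes — every pair in R has its reverse in R.
Transitive: yes — every two-step R-path is closed by a direct edge.
So R is an equivalence relation.

Yes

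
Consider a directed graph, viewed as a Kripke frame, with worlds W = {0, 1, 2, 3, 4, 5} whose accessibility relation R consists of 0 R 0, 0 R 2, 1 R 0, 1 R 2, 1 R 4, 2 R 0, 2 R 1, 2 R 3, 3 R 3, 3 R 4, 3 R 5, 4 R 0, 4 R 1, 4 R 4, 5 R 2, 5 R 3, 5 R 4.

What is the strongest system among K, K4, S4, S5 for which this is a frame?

Transitive (axiom 4): no — 0 R 2 and 2 R 1, but not 0 R 1.
Reflexive (axiom T): no — 1 is not related to itself.
Euclidean (axiom 5): no — 1 R 0 and 1 R 4, but not 0 R 4.
So F validates K; K4 would additionally require R to be transitive. The strongest is K.

K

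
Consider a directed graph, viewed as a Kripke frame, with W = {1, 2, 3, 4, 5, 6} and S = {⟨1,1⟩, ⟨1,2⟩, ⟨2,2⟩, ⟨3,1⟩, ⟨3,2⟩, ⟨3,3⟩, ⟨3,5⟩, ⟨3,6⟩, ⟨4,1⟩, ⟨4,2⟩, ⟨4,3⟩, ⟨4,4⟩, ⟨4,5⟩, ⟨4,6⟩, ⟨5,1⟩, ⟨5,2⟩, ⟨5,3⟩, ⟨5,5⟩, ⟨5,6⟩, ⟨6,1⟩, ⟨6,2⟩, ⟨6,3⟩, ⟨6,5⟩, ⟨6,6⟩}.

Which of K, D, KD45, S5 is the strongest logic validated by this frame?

D

Serial (axiom D): yes — every world has a successor (e.g. 1 S 1).
Euclidean (axiom 5): no — 3 S 1 and 3 S 5, but not 1 S 5.
Transitive (axiom 4): yes — every two-step S-path is closed by a direct edge.
Reflexive (axiom T): yes — every world is S-related to itself.
So F validates K, D; KD45 would additionally require S to be Euclidean. The strongest is D.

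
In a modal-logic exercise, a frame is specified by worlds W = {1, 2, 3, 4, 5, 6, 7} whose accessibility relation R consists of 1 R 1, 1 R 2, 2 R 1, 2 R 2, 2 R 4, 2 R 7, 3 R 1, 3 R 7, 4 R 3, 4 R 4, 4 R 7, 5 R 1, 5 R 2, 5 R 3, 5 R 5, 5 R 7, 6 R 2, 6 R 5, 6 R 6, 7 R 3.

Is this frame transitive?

Transitive: no — 1 R 2 and 2 R 4, but not 1 R 4.

No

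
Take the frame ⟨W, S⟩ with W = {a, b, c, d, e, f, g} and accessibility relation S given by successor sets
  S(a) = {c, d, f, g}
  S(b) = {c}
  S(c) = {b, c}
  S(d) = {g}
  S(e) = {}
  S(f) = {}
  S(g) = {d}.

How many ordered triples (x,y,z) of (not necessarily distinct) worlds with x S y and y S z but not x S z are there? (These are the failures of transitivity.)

Enumerating: (a,c,b), (b,c,b), (d,g,d), (g,d,g).

4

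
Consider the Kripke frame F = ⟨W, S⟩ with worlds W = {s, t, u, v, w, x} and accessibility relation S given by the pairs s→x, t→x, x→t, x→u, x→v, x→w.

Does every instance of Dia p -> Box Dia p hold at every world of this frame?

No

Axiom 5 corresponds to the accessibility relation being Euclidean.
Euclidean: no — x S t and x S u, but not t S u.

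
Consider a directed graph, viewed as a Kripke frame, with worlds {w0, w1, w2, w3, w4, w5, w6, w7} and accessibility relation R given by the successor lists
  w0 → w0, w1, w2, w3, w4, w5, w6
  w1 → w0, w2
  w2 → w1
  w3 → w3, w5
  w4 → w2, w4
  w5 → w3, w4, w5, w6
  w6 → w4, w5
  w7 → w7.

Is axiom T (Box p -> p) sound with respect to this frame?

Axiom T corresponds to the accessibility relation being reflexive.
Reflexive: no — w1 is not related to itself.

No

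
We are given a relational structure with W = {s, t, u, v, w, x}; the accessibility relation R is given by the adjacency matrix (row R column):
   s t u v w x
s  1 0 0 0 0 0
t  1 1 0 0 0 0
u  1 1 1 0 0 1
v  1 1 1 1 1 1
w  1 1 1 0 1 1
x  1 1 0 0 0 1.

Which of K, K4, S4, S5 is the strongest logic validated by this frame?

Transitive (axiom 4): yes — every two-step R-path is closed by a direct edge.
Reflexive (axiom T): yes — every world is R-related to itself.
Euclidean (axiom 5): no — u R s and u R t, but not s R t.
So F validates K, K4, S4; S5 would additionally require R to be Euclidean. The strongest is S4.

S4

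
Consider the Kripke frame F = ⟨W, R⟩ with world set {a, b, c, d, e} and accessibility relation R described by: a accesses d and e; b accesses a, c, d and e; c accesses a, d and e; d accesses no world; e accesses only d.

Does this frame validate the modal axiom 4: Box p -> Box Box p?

Yes

Axiom 4 corresponds to the accessibility relation being transitive.
Transitive: yes — every two-step R-path is closed by a direct edge.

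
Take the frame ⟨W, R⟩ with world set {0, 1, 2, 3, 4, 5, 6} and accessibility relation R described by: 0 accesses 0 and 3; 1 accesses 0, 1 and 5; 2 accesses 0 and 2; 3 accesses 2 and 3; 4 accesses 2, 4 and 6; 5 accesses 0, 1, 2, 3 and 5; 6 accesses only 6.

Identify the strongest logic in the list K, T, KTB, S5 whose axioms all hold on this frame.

Reflexive (axiom T): yes — every world is R-related to itself.
Symmetric (axiom B): no — 0 R 3 but not 3 R 0.
Euclidean (axiom 5): no — 1 R 0 and 1 R 5, but not 0 R 5.
So F validates K, T; KTB would additionally require R to be symmetric. The strongest is T.

T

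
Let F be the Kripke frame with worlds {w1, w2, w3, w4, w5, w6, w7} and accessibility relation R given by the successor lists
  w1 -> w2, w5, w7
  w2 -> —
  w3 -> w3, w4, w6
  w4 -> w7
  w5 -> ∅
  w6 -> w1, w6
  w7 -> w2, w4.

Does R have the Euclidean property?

No

Euclidean: no — w1 R w2 and w1 R w5, but not w2 R w5.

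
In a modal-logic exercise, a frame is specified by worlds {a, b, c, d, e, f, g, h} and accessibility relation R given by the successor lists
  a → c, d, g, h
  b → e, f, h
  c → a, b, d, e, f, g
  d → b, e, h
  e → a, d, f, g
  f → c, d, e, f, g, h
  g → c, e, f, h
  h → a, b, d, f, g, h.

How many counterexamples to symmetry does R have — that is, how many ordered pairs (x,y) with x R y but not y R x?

10

Enumerating: (a,d), (a,g), (b,e), (b,f), (c,b), (c,d), (c,e), (d,b), (e,a), (f,d).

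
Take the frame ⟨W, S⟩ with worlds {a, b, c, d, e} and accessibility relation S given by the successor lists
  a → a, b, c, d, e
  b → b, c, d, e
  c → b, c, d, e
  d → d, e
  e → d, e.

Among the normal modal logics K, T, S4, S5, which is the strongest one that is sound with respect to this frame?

Reflexive (axiom T): yes — every world is S-related to itself.
Transitive (axiom 4): yes — every two-step S-path is closed by a direct edge.
Euclidean (axiom 5): no — a S d and a S b, but not d S b.
So F validates K, T, S4; S5 would additionally require S to be Euclidean. The strongest is S4.

S4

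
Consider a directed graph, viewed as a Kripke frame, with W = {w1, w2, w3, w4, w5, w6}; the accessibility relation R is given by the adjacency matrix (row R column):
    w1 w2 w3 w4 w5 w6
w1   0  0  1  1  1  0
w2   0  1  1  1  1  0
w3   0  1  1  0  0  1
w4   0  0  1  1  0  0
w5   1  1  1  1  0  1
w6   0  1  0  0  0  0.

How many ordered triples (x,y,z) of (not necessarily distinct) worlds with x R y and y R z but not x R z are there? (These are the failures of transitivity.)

17

Enumerating: (w1,w3,w2), (w1,w3,w6), (w1,w5,w1), (w1,w5,w2), (w1,w5,w6), (w2,w3,w6), (w2,w5,w1), (w2,w5,w6), (w3,w2,w4), (w3,w2,w5), (w4,w3,w2), (w4,w3,w6), (w5,w1,w5), (w5,w2,w5), (w6,w2,w3), (w6,w2,w4), (w6,w2,w5).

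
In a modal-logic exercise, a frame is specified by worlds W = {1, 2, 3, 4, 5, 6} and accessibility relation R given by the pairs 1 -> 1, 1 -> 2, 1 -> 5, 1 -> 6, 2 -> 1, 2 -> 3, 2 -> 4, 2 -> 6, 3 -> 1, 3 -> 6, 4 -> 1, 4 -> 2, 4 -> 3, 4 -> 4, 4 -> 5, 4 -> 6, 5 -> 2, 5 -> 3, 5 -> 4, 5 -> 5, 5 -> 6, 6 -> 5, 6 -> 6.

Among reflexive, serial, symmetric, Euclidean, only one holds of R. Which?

Reflexive: no — 2 is not related to itself.
Serial: yes — every world has a successor (e.g. 1 R 1).
Symmetric: no — 1 R 5 but not 5 R 1.
Euclidean: no — 1 R 2 and 1 R 5, but not 2 R 5.
Only serial holds.

serial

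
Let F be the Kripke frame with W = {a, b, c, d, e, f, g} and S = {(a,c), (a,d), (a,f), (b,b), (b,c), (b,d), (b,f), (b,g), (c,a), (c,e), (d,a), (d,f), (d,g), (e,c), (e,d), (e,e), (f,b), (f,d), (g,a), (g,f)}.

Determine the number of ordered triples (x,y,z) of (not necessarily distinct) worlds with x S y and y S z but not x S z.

32

Enumerating: (a,c,a), (a,c,e), (a,d,a), (a,d,g), (a,f,b), (b,c,a), (b,c,e), (b,d,a), (b,g,a), (c,a,c), (c,a,d), (c,a,f), … and 20 more.
Total: 32.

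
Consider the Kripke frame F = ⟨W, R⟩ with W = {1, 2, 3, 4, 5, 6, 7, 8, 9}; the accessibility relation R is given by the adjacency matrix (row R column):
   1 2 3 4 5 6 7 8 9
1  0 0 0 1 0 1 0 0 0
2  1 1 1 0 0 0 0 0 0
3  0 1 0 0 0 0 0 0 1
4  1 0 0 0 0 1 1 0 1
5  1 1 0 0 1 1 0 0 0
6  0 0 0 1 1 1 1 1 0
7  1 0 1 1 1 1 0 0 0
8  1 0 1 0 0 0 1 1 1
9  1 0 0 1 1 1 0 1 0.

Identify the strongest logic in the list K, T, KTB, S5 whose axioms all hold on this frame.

Reflexive (axiom T): no — 1 is not related to itself.
Symmetric (axiom B): no — 1 R 6 but not 6 R 1.
Euclidean (axiom 5): no — 2 R 1 and 2 R 3, but not 1 R 3.
So F validates K; T would additionally require R to be reflexive. The strongest is K.

K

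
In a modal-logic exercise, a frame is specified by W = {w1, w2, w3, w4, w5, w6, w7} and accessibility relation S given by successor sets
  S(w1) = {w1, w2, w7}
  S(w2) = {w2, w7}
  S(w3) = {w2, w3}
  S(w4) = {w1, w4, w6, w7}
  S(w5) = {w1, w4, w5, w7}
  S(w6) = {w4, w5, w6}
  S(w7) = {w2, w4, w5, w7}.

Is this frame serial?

Yes

Serial: yes — every world has a successor (e.g. w1 S w1).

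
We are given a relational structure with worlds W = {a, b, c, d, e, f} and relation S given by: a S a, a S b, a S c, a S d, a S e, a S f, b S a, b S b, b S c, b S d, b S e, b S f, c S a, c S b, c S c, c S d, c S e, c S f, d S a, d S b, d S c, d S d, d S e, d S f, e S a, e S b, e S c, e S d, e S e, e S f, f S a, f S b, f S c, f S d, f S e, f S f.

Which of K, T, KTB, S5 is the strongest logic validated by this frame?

Reflexive (axiom T): yes — every world is S-related to itself.
Symmetric (axiom B): yes — every pair in S has its reverse in S.
Euclidean (axiom 5): yes — any two successors of a common world are S-related.
So F validates K, T, KTB, S5. The strongest is S5.

S5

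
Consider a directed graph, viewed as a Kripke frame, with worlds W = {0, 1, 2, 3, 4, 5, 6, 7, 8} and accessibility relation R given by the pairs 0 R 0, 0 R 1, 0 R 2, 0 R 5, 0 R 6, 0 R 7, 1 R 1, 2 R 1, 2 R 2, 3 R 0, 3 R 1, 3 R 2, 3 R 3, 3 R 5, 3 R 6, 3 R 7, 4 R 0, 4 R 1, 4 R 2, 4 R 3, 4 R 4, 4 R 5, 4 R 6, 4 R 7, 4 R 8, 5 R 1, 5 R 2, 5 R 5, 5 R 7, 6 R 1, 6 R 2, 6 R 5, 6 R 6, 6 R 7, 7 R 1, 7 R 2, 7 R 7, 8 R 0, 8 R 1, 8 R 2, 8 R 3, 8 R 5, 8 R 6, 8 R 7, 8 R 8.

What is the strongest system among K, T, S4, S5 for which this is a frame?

S4

Reflexive (axiom T): yes — every world is R-related to itself.
Transitive (axiom 4): yes — every two-step R-path is closed by a direct edge.
Euclidean (axiom 5): no — 0 R 1 and 0 R 2, but not 1 R 2.
So F validates K, T, S4; S5 would additionally require R to be Euclidean. The strongest is S4.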